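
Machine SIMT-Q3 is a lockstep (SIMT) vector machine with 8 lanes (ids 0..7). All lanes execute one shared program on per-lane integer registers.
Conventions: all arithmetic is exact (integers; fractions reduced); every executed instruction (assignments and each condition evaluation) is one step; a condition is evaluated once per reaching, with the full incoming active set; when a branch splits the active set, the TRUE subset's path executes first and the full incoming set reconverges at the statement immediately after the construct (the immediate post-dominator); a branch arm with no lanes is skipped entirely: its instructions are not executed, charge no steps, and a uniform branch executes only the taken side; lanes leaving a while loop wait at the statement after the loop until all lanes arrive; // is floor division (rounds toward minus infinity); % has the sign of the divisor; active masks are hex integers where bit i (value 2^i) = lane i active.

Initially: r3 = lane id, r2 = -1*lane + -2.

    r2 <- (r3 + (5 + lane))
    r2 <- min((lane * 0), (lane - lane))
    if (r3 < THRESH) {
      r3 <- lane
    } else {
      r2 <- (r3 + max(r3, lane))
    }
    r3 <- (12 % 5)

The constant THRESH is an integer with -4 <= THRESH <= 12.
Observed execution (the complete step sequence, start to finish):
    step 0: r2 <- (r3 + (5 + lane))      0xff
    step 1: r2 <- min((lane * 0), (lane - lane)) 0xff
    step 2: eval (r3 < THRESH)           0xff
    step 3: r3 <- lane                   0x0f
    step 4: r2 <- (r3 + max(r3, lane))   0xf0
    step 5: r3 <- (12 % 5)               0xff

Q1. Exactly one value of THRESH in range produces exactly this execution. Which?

Answer: THRESH = 4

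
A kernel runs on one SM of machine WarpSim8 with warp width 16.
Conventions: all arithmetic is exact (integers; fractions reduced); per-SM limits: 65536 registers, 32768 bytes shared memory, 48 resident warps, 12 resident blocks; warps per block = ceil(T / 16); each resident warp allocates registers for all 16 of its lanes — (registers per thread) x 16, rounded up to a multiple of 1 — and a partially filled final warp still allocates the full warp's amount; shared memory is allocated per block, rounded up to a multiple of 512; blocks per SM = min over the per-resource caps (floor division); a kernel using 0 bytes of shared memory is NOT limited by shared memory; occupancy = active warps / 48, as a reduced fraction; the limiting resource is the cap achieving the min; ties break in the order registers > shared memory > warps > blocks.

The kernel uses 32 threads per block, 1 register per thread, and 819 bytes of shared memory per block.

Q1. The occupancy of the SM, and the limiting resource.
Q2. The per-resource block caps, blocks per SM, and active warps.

Answer: occupancy 1/2, limited by blocks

registers: 2048 blocks
shared memory: 32 blocks
warps: 24 blocks
blocks: 12 blocks

Answer: 12 blocks, 24 active warps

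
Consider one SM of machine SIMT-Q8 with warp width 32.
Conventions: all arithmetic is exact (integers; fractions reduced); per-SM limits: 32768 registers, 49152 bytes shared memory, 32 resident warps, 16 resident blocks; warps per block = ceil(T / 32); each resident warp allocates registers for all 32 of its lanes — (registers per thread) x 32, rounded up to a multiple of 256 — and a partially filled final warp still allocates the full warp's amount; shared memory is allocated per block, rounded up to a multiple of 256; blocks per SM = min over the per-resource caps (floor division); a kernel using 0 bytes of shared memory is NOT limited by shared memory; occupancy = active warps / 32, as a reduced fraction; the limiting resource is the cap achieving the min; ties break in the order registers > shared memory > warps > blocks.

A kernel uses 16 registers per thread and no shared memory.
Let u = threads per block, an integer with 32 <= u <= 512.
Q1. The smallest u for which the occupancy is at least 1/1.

Answer: u = 33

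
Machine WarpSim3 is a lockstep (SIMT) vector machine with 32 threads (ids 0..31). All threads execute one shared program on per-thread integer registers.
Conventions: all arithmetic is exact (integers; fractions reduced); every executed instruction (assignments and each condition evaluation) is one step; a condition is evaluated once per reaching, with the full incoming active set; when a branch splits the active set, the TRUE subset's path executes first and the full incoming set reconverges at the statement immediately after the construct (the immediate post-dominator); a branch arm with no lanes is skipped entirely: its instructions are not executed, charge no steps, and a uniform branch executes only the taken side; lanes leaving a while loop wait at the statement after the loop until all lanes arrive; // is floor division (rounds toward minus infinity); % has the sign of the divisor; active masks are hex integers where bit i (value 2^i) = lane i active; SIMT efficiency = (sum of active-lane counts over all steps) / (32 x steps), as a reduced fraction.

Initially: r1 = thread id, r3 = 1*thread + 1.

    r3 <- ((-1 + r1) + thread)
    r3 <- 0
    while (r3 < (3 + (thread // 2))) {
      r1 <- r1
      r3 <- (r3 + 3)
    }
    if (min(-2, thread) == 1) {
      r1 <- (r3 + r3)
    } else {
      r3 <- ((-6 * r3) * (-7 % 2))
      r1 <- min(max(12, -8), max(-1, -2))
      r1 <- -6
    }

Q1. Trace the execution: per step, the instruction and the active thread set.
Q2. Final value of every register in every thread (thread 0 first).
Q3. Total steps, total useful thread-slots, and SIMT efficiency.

step 0: r3 <- ((-1 + r1) + thread)   0xffffffff
step 1: r3 <- 0                      0xffffffff
step 2: eval (r3 < (3 + (thread // 2))) 0xffffffff
step 3: r1 <- r1                     0xffffffff
step 4: r3 <- (r3 + 3)               0xffffffff
step 5: eval (r3 < (3 + (thread // 2))) 0xffffffff
step 6: r1 <- r1                     0xfffffffc
step 7: r3 <- (r3 + 3)               0xfffffffc
step 8: eval (r3 < (3 + (thread // 2))) 0xfffffffc
step 9: r1 <- r1                     0xffffff00
step 10: r3 <- (r3 + 3)               0xffffff00
step 11: eval (r3 < (3 + (thread // 2))) 0xffffff00
step 12: r1 <- r1                     0xffffc000
step 13: r3 <- (r3 + 3)               0xffffc000
step 14: eval (r3 < (3 + (thread // 2))) 0xffffc000
step 15: r1 <- r1                     0xfff00000
step 16: r3 <- (r3 + 3)               0xfff00000
step 17: eval (r3 < (3 + (thread // 2))) 0xfff00000
step 18: r1 <- r1                     0xfc000000
step 19: r3 <- (r3 + 3)               0xfc000000
step 20: eval (r3 < (3 + (thread // 2))) 0xfc000000
step 21: eval (min(-2, thread) == 1)  0xffffffff
step 22: r3 <- ((-6 * r3) * (-7 % 2)) 0xffffffff
step 23: r1 <- min(max(12, -8), max(-1, -2)) 0xffffffff
step 24: r1 <- -6                     0xffffffff

Answer: 25 steps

r1: -6,-6,-6,-6,-6,-6,-6,-6,-6,-6,-6,-6,-6,-6,-6,-6,-6,-6,-6,-6,-6,-6,-6,-6,-6,-6,-6,-6,-6,-6,-6,-6
r3: -18,-18,-36,-36,-36,-36,-36,-36,-54,-54,-54,-54,-54,-54,-72,-72,-72,-72,-72,-72,-90,-90,-90,-90,-90,-90,-108,-108,-108,-108,-108,-108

steps = 25; useful = 590; efficiency = 590/800 = 59/80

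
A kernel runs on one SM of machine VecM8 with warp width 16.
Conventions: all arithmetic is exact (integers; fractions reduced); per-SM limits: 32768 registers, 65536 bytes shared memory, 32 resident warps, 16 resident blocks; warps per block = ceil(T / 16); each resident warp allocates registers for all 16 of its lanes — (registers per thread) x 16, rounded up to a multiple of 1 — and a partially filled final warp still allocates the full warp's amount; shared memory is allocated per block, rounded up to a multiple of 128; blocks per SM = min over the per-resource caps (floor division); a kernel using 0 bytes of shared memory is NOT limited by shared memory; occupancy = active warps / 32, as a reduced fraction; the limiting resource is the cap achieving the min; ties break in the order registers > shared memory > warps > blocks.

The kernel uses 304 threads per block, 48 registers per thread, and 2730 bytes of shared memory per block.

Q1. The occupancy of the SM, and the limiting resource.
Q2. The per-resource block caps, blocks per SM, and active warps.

Answer: occupancy 19/32, limited by warps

registers: 2 blocks
shared memory: 23 blocks
warps: 1 block
blocks: 16 blocks

Answer: 1 block, 19 active warps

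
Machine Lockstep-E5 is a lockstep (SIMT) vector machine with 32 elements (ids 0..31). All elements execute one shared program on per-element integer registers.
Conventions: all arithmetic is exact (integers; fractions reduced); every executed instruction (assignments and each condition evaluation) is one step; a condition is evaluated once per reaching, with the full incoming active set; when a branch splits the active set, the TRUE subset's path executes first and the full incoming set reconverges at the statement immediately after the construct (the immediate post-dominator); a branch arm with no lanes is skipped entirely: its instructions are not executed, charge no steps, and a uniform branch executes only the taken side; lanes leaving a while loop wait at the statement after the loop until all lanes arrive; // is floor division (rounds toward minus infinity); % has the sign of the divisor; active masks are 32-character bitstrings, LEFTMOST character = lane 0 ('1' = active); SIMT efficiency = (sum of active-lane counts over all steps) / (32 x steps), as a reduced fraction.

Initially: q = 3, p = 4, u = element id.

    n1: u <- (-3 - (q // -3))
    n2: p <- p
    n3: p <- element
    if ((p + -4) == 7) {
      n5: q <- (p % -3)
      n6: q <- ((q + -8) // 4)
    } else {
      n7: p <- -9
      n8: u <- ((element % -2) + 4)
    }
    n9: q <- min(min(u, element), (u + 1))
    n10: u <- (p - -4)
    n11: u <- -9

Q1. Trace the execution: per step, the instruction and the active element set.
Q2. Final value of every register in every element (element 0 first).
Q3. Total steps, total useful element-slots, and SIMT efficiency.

step 0: u <- (-3 - (q // -3))        11111111111111111111111111111111
step 1: p <- p                       11111111111111111111111111111111
step 2: p <- element                 11111111111111111111111111111111
step 3: eval ((p + -4) == 7)         11111111111111111111111111111111
step 4: q <- (p % -3)                00000000000100000000000000000000
step 5: q <- ((q + -8) // 4)         00000000000100000000000000000000
step 6: p <- -9                      11111111111011111111111111111111
step 7: u <- ((element % -2) + 4)    11111111111011111111111111111111
step 8: q <- min(min(u, element), (u + 1)) 11111111111111111111111111111111
step 9: u <- (p - -4)                11111111111111111111111111111111
step 10: u <- -9                      11111111111111111111111111111111

Answer: 11 steps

q: 0,1,2,3,4,3,4,3,4,3,4,-2,4,3,4,3,4,3,4,3,4,3,4,3,4,3,4,3,4,3,4,3
p: -9,-9,-9,-9,-9,-9,-9,-9,-9,-9,-9,11,-9,-9,-9,-9,-9,-9,-9,-9,-9,-9,-9,-9,-9,-9,-9,-9,-9,-9,-9,-9
u: -9,-9,-9,-9,-9,-9,-9,-9,-9,-9,-9,-9,-9,-9,-9,-9,-9,-9,-9,-9,-9,-9,-9,-9,-9,-9,-9,-9,-9,-9,-9,-9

steps = 11; useful = 288; efficiency = 288/352 = 9/11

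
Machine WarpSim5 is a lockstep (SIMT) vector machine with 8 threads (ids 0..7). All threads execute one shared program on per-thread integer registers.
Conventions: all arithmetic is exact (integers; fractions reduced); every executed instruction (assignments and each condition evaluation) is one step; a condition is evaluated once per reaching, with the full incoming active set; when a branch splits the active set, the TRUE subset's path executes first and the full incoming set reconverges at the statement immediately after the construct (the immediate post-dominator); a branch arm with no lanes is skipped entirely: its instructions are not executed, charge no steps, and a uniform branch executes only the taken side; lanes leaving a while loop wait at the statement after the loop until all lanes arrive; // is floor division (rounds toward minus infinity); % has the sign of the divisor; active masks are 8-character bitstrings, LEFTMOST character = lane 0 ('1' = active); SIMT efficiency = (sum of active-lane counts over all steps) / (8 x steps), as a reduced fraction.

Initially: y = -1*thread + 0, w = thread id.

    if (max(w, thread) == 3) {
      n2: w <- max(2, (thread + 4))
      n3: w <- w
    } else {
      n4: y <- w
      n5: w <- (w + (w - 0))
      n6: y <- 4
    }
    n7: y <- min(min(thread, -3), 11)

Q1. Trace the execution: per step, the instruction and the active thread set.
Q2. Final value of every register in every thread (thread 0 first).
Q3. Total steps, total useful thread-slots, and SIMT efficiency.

step 0: eval (max(w, thread) == 3)   11111111
step 1: w <- max(2, (thread + 4))    00010000
step 2: w <- w                       00010000
step 3: y <- w                       11101111
step 4: w <- (w + (w - 0))           11101111
step 5: y <- 4                       11101111
step 6: y <- min(min(thread, -3), 11) 11111111

Answer: 7 steps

y: -3,-3,-3,-3,-3,-3,-3,-3
w: 0,2,4,7,8,10,12,14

steps = 7; useful = 39; efficiency = 39/56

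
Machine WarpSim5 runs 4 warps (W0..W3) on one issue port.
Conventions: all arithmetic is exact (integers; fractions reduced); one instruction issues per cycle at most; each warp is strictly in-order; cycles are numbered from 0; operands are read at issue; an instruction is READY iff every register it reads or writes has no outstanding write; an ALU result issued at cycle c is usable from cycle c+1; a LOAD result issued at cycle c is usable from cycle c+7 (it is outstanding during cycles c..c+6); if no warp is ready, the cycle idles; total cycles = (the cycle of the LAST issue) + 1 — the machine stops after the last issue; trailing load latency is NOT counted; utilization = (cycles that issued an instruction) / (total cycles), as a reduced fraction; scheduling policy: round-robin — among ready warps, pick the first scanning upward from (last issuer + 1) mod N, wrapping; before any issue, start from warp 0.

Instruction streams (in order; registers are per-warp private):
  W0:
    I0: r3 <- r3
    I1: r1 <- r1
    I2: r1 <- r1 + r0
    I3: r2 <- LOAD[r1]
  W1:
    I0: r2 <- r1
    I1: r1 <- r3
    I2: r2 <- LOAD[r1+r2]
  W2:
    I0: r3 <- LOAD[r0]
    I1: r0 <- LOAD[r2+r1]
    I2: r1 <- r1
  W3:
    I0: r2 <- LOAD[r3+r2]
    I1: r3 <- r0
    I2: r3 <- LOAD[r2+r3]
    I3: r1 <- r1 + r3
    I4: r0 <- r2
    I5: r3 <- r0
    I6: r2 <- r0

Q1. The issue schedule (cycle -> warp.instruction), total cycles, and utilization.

cycle 0: W0.I0
cycle 1: W1.I0
cycle 2: W2.I0
cycle 3: W3.I0
cycle 4: W0.I1
cycle 5: W1.I1
cycle 6: W2.I1
cycle 7: W3.I1
cycle 8: W0.I2
cycle 9: W1.I2
cycle 10: W2.I2
cycle 11: W3.I2
cycle 12: W0.I3
cycle 13: idle
cycle 14: idle
cycle 15: idle
cycle 16: idle
cycle 17: idle
cycle 18: W3.I3
cycle 19: W3.I4
cycle 20: W3.I5
cycle 21: W3.I6

Answer: 22 cycles, utilization 17/22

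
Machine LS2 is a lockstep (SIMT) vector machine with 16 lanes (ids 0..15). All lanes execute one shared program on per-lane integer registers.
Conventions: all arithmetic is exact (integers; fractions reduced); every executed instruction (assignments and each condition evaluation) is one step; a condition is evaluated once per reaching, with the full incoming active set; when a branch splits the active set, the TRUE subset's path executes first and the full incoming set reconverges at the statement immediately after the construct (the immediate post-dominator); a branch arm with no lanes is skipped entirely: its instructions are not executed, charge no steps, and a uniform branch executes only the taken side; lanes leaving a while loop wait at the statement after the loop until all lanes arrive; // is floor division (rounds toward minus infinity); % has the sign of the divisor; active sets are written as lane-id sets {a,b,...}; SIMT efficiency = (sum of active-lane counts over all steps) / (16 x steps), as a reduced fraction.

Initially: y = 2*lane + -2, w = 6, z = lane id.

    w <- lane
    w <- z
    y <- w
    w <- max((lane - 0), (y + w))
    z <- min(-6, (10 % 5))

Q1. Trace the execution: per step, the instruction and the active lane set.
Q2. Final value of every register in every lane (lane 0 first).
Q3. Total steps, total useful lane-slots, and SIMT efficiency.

step 0: w <- lane                    {0,1,2,3,4,5,6,7,8,9,10,11,12,13,14,15}
step 1: w <- z                       {0,1,2,3,4,5,6,7,8,9,10,11,12,13,14,15}
step 2: y <- w                       {0,1,2,3,4,5,6,7,8,9,10,11,12,13,14,15}
step 3: w <- max((lane - 0), (y + w)) {0,1,2,3,4,5,6,7,8,9,10,11,12,13,14,15}
step 4: z <- min(-6, (10 % 5))       {0,1,2,3,4,5,6,7,8,9,10,11,12,13,14,15}

Answer: 5 steps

y: 0,1,2,3,4,5,6,7,8,9,10,11,12,13,14,15
w: 0,2,4,6,8,10,12,14,16,18,20,22,24,26,28,30
z: -6,-6,-6,-6,-6,-6,-6,-6,-6,-6,-6,-6,-6,-6,-6,-6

steps = 5; useful = 80; efficiency = 80/80 = 1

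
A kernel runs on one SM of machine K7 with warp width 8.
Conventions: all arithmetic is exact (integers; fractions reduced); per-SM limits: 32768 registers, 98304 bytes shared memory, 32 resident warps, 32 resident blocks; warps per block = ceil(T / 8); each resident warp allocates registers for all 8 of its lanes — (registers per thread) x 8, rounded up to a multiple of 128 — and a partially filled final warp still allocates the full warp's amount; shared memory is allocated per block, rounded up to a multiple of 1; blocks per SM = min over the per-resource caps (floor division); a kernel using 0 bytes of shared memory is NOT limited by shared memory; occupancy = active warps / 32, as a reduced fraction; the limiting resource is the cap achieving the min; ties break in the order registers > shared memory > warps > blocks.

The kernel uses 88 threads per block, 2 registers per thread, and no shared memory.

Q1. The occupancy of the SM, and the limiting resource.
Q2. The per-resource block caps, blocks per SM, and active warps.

Answer: occupancy 11/16, limited by warps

registers: 23 blocks
shared memory: no limit (kernel uses none)
warps: 2 blocks
blocks: 32 blocks

Answer: 2 blocks, 22 active warps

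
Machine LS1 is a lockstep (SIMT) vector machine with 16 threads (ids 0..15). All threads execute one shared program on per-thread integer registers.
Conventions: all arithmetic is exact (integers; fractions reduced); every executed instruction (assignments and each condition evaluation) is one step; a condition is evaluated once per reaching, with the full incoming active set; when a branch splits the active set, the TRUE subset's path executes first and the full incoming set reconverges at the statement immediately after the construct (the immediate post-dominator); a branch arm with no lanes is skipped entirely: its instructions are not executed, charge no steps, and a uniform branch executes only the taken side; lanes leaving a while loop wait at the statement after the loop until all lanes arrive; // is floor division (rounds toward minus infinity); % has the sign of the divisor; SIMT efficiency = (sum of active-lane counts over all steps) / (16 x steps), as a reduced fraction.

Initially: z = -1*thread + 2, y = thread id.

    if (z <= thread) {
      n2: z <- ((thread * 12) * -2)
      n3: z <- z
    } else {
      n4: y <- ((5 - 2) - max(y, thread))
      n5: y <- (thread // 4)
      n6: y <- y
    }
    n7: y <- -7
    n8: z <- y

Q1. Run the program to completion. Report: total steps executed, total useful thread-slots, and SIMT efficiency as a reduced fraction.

Answer: 8 steps, 81 useful, 81/128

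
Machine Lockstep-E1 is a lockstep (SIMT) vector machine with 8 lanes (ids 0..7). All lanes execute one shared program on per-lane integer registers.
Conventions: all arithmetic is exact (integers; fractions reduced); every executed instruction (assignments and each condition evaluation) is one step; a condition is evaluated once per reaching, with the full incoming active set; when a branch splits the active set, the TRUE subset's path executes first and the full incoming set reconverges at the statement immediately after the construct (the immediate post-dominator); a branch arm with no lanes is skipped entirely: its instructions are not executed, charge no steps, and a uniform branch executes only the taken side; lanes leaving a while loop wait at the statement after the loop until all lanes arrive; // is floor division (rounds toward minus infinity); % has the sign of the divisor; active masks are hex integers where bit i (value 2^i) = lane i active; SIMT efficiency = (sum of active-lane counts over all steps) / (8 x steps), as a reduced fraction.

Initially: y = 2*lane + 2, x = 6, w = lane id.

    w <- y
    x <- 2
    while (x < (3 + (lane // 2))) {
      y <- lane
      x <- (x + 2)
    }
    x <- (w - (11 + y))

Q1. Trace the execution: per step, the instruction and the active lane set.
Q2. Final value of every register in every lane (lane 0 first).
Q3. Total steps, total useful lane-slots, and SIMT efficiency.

step 0: w <- y                       0xff
step 1: x <- 2                       0xff
step 2: eval (x < (3 + (lane // 2))) 0xff
step 3: y <- lane                    0xff
step 4: x <- (x + 2)                 0xff
step 5: eval (x < (3 + (lane // 2))) 0xff
step 6: y <- lane                    0xf0
step 7: x <- (x + 2)                 0xf0
step 8: eval (x < (3 + (lane // 2))) 0xf0
step 9: x <- (w - (11 + y))          0xff

Answer: 10 steps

y: 0,1,2,3,4,5,6,7
x: -9,-8,-7,-6,-5,-4,-3,-2
w: 2,4,6,8,10,12,14,16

steps = 10; useful = 68; efficiency = 68/80 = 17/20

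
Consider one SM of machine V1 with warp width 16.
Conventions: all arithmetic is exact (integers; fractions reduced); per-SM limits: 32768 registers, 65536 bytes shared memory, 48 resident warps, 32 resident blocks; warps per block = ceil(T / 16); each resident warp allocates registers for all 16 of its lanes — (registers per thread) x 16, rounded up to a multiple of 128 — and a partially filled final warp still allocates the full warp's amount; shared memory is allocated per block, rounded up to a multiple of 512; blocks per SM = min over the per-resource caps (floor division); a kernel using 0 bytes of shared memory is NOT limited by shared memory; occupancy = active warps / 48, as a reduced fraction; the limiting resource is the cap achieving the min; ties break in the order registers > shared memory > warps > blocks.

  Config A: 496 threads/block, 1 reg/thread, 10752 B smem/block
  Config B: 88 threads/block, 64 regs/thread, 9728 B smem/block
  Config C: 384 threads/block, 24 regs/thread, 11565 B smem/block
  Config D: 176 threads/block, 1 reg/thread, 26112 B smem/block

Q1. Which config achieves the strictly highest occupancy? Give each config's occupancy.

occupancies: A 31/48, B 5/8, C 1, D 11/24

Answer: C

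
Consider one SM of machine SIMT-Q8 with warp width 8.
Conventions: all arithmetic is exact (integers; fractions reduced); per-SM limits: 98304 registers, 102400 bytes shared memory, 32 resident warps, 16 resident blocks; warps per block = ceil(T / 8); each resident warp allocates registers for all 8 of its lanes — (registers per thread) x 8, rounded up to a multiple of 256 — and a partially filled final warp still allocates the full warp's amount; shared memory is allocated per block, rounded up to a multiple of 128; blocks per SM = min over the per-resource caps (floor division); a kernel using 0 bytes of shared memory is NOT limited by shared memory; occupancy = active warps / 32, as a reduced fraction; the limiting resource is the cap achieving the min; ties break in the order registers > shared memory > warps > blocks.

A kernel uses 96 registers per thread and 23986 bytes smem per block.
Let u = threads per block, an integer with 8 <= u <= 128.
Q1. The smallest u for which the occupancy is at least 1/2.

Answer: u = 25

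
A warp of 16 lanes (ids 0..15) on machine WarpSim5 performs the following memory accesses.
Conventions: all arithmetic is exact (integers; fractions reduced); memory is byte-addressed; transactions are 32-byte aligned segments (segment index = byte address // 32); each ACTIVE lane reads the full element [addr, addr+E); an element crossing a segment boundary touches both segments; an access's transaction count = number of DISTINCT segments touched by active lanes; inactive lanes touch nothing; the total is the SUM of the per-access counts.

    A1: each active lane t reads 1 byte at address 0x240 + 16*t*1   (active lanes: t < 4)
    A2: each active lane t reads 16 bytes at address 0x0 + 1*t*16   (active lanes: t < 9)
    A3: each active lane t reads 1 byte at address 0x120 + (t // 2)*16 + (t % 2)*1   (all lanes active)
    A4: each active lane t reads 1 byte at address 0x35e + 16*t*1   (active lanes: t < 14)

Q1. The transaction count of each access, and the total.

A1: 2 transactions
A2: 5 transactions
A3: 4 transactions
A4: 8 transactions

Answer: 2,5,4,8; total 19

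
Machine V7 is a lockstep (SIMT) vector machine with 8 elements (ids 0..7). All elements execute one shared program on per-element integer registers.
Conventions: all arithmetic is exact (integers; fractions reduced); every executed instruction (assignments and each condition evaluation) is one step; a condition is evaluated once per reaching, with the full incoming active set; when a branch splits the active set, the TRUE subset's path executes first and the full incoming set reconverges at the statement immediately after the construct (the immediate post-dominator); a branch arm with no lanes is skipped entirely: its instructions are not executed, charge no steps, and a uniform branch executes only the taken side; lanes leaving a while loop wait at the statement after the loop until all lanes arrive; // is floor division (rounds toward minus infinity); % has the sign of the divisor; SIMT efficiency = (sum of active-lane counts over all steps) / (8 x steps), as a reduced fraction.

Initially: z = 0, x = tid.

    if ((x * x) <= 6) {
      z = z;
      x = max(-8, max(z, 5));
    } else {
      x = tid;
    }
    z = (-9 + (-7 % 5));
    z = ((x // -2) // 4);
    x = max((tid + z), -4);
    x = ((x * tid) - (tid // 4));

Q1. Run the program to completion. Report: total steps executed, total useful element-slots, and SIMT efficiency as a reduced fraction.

Answer: 8 steps, 51 useful, 51/64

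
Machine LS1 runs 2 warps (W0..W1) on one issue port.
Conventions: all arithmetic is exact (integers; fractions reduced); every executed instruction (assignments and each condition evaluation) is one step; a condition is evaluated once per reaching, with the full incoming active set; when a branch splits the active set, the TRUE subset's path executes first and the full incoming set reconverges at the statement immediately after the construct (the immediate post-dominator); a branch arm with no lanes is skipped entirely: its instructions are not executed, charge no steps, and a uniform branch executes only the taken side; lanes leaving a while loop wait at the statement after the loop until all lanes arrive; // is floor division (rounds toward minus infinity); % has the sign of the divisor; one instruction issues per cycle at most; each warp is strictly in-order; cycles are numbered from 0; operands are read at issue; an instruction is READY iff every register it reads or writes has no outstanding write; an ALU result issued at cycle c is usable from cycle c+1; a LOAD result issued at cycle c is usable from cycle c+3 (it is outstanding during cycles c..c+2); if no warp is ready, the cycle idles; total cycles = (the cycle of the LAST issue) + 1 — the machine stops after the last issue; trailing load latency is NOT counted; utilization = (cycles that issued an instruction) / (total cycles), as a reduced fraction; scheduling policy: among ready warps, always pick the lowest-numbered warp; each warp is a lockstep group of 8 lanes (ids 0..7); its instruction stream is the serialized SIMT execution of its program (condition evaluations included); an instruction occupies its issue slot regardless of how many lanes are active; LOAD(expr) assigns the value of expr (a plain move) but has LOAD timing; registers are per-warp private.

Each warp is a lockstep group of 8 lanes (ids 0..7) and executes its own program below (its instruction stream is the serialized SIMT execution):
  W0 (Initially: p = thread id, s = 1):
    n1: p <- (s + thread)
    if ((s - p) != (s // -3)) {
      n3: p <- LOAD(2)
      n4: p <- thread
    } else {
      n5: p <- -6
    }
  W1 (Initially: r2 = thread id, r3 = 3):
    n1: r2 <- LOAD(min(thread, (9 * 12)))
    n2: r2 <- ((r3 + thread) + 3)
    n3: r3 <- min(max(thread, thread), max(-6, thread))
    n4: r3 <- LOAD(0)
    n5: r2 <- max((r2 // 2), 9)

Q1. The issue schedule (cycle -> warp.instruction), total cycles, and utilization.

cycle 0: W0.I0
cycle 1: W0.I1
cycle 2: W0.I2
cycle 3: W1.I0
cycle 4: idle
cycle 5: W0.I3
cycle 6: W0.I4
cycle 7: W1.I1
cycle 8: W1.I2
cycle 9: W1.I3
cycle 10: W1.I4

Answer: 11 cycles, utilization 10/11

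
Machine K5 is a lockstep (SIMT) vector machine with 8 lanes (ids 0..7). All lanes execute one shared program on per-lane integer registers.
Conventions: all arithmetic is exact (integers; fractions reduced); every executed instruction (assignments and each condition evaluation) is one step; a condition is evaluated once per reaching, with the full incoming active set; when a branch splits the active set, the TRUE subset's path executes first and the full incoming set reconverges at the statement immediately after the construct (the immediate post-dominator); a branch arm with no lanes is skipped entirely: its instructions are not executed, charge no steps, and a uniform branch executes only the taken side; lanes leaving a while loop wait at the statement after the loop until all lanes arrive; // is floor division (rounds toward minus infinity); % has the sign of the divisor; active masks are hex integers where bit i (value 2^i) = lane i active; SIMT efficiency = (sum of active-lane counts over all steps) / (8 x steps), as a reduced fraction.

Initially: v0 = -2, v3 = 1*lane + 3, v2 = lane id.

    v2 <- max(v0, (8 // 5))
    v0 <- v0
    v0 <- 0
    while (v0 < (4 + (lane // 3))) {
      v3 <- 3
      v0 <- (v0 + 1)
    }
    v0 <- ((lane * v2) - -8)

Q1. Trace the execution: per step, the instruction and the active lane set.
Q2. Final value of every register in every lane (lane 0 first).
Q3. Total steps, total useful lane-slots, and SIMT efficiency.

step 0: v2 <- max(v0, (8 // 5))      0xff
step 1: v0 <- v0                     0xff
step 2: v0 <- 0                      0xff
step 3: eval (v0 < (4 + (lane // 3))) 0xff
step 4: v3 <- 3                      0xff
step 5: v0 <- (v0 + 1)               0xff
step 6: eval (v0 < (4 + (lane // 3))) 0xff
step 7: v3 <- 3                      0xff
step 8: v0 <- (v0 + 1)               0xff
step 9: eval (v0 < (4 + (lane // 3))) 0xff
step 10: v3 <- 3                      0xff
step 11: v0 <- (v0 + 1)               0xff
step 12: eval (v0 < (4 + (lane // 3))) 0xff
step 13: v3 <- 3                      0xff
step 14: v0 <- (v0 + 1)               0xff
step 15: eval (v0 < (4 + (lane // 3))) 0xff
step 16: v3 <- 3                      0xf8
step 17: v0 <- (v0 + 1)               0xf8
step 18: eval (v0 < (4 + (lane // 3))) 0xf8
step 19: v3 <- 3                      0xc0
step 20: v0 <- (v0 + 1)               0xc0
step 21: eval (v0 < (4 + (lane // 3))) 0xc0
step 22: v0 <- ((lane * v2) - -8)     0xff

Answer: 23 steps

v0: 8,9,10,11,12,13,14,15
v3: 3,3,3,3,3,3,3,3
v2: 1,1,1,1,1,1,1,1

steps = 23; useful = 157; efficiency = 157/184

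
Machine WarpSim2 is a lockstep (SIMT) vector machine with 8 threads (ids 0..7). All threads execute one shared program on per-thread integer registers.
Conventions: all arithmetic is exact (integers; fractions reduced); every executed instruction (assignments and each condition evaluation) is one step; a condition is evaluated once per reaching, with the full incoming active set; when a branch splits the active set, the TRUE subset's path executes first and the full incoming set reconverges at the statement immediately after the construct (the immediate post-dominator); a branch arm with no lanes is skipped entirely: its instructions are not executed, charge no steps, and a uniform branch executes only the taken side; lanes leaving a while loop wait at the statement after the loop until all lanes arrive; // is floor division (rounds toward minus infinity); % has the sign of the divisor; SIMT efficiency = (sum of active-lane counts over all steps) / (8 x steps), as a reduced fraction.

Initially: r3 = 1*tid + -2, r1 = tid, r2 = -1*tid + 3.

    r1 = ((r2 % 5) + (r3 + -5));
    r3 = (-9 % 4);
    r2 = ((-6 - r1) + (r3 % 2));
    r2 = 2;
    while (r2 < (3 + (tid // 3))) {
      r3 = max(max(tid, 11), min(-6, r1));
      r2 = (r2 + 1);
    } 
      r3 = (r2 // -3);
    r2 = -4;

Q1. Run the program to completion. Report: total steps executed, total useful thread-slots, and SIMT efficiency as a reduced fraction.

Answer: 16 steps, 101 useful, 101/128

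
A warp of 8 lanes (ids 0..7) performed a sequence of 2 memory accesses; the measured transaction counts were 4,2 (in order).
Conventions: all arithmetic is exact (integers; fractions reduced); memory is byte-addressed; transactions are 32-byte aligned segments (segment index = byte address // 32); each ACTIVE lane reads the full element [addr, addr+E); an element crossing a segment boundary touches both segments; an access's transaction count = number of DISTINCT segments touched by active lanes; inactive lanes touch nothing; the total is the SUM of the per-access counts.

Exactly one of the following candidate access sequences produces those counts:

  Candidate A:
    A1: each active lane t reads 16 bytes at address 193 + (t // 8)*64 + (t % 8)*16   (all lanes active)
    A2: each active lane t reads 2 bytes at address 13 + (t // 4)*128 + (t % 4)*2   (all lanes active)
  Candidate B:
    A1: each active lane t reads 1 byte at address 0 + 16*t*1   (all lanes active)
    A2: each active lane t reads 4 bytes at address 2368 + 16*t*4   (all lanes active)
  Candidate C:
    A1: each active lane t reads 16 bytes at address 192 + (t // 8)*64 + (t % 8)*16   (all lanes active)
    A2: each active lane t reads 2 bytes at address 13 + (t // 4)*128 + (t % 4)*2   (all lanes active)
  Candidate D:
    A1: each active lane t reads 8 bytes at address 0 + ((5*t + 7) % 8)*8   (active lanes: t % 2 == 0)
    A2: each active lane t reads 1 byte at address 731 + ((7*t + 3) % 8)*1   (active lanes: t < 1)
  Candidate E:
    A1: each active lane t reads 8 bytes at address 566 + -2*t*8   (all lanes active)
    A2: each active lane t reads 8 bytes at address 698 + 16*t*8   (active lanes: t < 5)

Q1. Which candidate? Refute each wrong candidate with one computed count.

A: A1 gives 5 transactions, not 4
B: A2 gives 8 transactions, not 2
D: A1 gives 2 transactions, not 4
E: A2 gives 10 transactions, not 2
C: all counts match (4,2)

Answer: C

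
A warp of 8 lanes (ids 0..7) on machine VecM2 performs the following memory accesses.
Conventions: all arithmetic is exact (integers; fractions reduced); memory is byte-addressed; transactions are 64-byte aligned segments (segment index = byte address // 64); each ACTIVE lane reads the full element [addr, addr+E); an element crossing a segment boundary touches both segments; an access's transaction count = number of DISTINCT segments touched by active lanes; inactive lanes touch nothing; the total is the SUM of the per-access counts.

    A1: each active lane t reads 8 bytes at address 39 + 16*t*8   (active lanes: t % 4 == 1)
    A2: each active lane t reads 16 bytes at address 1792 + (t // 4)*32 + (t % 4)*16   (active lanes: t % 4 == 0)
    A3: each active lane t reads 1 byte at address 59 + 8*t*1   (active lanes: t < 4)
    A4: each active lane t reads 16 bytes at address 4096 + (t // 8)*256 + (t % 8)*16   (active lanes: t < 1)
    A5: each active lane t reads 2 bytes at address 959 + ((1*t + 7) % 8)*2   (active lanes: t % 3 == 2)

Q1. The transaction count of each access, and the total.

A1: 2 transactions
A2: 1 transaction
A3: 2 transactions
A4: 1 transaction
A5: 1 transaction

Answer: 2,1,2,1,1; total 7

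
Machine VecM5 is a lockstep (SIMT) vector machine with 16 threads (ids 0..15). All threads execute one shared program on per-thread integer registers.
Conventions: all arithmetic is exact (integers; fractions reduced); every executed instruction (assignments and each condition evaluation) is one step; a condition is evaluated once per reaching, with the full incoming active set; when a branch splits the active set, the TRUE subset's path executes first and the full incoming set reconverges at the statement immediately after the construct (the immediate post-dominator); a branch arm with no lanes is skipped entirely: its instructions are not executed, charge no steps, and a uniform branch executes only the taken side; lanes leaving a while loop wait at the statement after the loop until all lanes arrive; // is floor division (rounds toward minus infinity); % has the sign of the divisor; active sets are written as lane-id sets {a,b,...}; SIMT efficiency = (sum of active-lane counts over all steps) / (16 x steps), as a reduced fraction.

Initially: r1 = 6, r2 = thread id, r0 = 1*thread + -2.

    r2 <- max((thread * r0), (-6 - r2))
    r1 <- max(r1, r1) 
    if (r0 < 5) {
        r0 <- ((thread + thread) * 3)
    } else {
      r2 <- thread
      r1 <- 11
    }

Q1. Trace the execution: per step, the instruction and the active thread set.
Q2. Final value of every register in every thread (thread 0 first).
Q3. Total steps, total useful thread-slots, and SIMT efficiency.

step 0: r2 <- max((thread * r0), (-6 - r2)) {0,1,2,3,4,5,6,7,8,9,10,11,12,13,14,15}
step 1: r1 <- max(r1, r1)            {0,1,2,3,4,5,6,7,8,9,10,11,12,13,14,15}
step 2: eval (r0 < 5)                {0,1,2,3,4,5,6,7,8,9,10,11,12,13,14,15}
step 3: r0 <- ((thread + thread) * 3) {0,1,2,3,4,5,6}
step 4: r2 <- thread                 {7,8,9,10,11,12,13,14,15}
step 5: r1 <- 11                     {7,8,9,10,11,12,13,14,15}

Answer: 6 steps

r1: 6,6,6,6,6,6,6,11,11,11,11,11,11,11,11,11
r2: 0,-1,0,3,8,15,24,7,8,9,10,11,12,13,14,15
r0: 0,6,12,18,24,30,36,5,6,7,8,9,10,11,12,13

steps = 6; useful = 73; efficiency = 73/96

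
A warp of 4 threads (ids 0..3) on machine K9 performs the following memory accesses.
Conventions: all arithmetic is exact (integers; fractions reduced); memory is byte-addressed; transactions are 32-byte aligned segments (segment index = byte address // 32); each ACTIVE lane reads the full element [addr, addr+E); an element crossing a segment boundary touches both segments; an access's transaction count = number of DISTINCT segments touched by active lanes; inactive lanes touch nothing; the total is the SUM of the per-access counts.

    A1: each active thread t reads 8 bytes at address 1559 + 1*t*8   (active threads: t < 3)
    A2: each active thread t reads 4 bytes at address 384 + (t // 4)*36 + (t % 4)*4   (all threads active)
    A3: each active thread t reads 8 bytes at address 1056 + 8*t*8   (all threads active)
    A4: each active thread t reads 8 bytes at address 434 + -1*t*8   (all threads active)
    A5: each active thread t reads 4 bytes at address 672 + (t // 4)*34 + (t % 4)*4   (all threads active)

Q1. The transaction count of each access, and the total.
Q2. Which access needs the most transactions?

A1: 2 transactions
A2: 1 transaction
A3: 4 transactions
A4: 2 transactions
A5: 1 transaction

Answer: 2,1,4,2,1; total 10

Answer: A3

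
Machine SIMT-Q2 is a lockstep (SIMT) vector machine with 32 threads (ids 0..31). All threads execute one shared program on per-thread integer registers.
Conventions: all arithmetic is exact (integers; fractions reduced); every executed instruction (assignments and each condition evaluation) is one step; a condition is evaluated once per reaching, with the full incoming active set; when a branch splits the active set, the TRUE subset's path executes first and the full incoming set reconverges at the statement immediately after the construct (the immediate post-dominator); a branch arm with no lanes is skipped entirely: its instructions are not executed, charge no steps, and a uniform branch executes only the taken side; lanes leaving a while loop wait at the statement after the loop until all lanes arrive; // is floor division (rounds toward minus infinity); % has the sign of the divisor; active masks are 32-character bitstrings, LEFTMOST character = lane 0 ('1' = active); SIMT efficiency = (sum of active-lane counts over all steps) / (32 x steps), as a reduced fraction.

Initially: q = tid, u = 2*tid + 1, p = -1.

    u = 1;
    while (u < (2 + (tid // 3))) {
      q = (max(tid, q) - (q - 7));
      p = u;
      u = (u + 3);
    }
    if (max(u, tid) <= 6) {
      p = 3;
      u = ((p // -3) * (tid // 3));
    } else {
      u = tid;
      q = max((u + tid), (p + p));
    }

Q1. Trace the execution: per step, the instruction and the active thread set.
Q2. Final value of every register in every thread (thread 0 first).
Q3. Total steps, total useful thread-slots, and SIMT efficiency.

step 0: u <- 1                       11111111111111111111111111111111
step 1: eval (u < (2 + (tid // 3)))  11111111111111111111111111111111
step 2: q <- (max(tid, q) - (q - 7)) 11111111111111111111111111111111
step 3: p <- u                       11111111111111111111111111111111
step 4: u <- (u + 3)                 11111111111111111111111111111111
step 5: eval (u < (2 + (tid // 3)))  11111111111111111111111111111111
step 6: q <- (max(tid, q) - (q - 7)) 00000000011111111111111111111111
step 7: p <- u                       00000000011111111111111111111111
step 8: u <- (u + 3)                 00000000011111111111111111111111
step 9: eval (u < (2 + (tid // 3)))  00000000011111111111111111111111
step 10: q <- (max(tid, q) - (q - 7)) 00000000000000000011111111111111
step 11: p <- u                       00000000000000000011111111111111
step 12: u <- (u + 3)                 00000000000000000011111111111111
step 13: eval (u < (2 + (tid // 3)))  00000000000000000011111111111111
step 14: q <- (max(tid, q) - (q - 7)) 00000000000000000000000000011111
step 15: p <- u                       00000000000000000000000000011111
step 16: u <- (u + 3)                 00000000000000000000000000011111
step 17: eval (u < (2 + (tid // 3)))  00000000000000000000000000011111
step 18: eval (max(u, tid) <= 6)      11111111111111111111111111111111
step 19: p <- 3                       11111110000000000000000000000000
step 20: u <- ((p // -3) * (tid // 3)) 11111110000000000000000000000000
step 21: u <- tid                     00000001111111111111111111111111
step 22: q <- max((u + tid), (p + p)) 00000001111111111111111111111111

Answer: 23 steps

q: 7,7,7,7,7,7,7,14,16,18,20,22,24,26,28,30,32,34,36,38,40,42,44,46,48,50,52,54,56,58,60,62
u: 0,0,0,-1,-1,-1,-2,7,8,9,10,11,12,13,14,15,16,17,18,19,20,21,22,23,24,25,26,27,28,29,30,31
p: 3,3,3,3,3,3,3,1,1,4,4,4,4,4,4,4,4,4,7,7,7,7,7,7,7,7,7,10,10,10,10,10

steps = 23; useful = 456; efficiency = 456/736 = 57/92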